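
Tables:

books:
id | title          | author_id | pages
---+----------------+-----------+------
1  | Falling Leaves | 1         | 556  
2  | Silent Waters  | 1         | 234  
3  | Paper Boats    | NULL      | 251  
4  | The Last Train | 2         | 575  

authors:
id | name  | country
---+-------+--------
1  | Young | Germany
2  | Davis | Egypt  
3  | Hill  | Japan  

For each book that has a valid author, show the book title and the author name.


INNER JOIN keeps only books rows whose author_id matches an id in authors. Walk through each book:
  - book 1 (Falling Leaves): author_id=1 -> matches Young
  - book 2 (Silent Waters): author_id=1 -> matches Young
  - book 3 (Paper Boats): author_id=NULL, no match -> dropped
  - book 4 (The Last Train): author_id=2 -> matches Davis
So 1 of 4 rows is dropped.

SQL:
SELECT a.title, b.name AS author
FROM books a
INNER JOIN authors b ON a.author_id = b.id

Result:
title          | author
---------------+-------
Falling Leaves | Young 
Silent Waters  | Young 
The Last Train | Davis 


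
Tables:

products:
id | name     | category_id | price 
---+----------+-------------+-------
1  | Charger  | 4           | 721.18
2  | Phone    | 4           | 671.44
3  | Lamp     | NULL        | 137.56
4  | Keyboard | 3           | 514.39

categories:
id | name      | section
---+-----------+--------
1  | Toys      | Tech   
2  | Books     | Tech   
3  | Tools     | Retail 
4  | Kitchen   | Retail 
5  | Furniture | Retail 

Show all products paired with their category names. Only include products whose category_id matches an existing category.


INNER JOIN keeps only products rows whose category_id matches an id in categories. Walk through each product:
  - product 1 (Charger): category_id=4 -> matches Kitchen
  - product 2 (Phone): category_id=4 -> matches Kitchen
  - product 3 (Lamp): category_id=NULL, no match -> dropped
  - product 4 (Keyboard): category_id=3 -> matches Tools
So 1 of 4 rows is dropped.

SQL:
SELECT a.name, b.name AS category
FROM products a
INNER JOIN categories b ON a.category_id = b.id

Result:
name     | category
---------+---------
Charger  | Kitchen 
Phone    | Kitchen 
Keyboard | Tools   


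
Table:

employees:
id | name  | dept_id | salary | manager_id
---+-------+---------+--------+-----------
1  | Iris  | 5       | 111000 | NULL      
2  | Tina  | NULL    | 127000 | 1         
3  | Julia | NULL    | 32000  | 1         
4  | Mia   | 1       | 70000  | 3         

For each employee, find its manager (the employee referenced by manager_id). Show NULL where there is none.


This is a self-join: employees is joined to a second copy of itself, matching each row's manager_id to another row's id. Use LEFT JOIN so rows with manager_id=NULL are kept.
  - employee 1 (Iris): manager_id=NULL -> NULL
  - employee 2 (Tina): manager_id=1 -> Iris
  - employee 3 (Julia): manager_id=1 -> Iris
  - employee 4 (Mia): manager_id=3 -> Julia

SQL:
SELECT a.name AS item, b.name AS manager
FROM employees a
LEFT JOIN employees b ON a.manager_id = b.id

Result:
item  | manager
------+--------
Iris  | NULL   
Tina  | Iris   
Julia | Iris   
Mia   | Julia  


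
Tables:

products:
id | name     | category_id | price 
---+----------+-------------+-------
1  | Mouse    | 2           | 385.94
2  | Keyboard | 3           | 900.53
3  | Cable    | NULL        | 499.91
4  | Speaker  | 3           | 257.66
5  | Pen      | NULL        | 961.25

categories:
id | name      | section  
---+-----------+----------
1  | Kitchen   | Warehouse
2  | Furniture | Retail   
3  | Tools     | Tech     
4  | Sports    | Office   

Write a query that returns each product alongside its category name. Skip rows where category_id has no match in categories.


INNER JOIN keeps only products rows whose category_id matches an id in categories. Walk through each product:
  - product 1 (Mouse): category_id=2 -> matches Furniture
  - product 2 (Keyboard): category_id=3 -> matches Tools
  - product 3 (Cable): category_id=NULL, no match -> dropped
  - product 4 (Speaker): category_id=3 -> matches Tools
  - product 5 (Pen): category_id=NULL, no match -> dropped
So 2 of 5 rows are dropped.

SQL:
SELECT a.name, b.name AS category
FROM products a
INNER JOIN categories b ON a.category_id = b.id

Result:
name     | category 
---------+----------
Mouse    | Furniture
Keyboard | Tools    
Speaker  | Tools    


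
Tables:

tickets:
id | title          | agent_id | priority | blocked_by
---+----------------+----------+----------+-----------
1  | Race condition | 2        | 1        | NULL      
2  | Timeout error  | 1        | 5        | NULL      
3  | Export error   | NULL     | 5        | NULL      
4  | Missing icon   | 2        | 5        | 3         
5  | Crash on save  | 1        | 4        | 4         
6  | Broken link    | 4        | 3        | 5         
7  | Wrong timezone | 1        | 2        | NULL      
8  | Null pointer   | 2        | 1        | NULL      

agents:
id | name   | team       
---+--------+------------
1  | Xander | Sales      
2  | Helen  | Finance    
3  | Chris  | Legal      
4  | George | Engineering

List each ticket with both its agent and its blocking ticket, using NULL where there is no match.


Two LEFT JOINs from the same base table tickets: one to agents via agent_id, one to tickets itself via blocked_by. Both are LEFT so every ticket is preserved.
Match against agents:
  - ticket 1 (Race condition): agent_id=2 -> matches Helen
  - ticket 2 (Timeout error): agent_id=1 -> matches Xander
  - ticket 3 (Export error): agent_id=NULL, no match -> kept with NULL
  - ticket 4 (Missing icon): agent_id=2 -> matches Helen
  - ticket 5 (Crash on save): agent_id=1 -> matches Xander
  - ticket 6 (Broken link): agent_id=4 -> matches George
  - ticket 7 (Wrong timezone): agent_id=1 -> matches Xander
  - ticket 8 (Null pointer): agent_id=2 -> matches Helen
Match against tickets (self):
  - ticket 1 (Race condition): blocked_by=NULL -> NULL
  - ticket 2 (Timeout error): blocked_by=NULL -> NULL
  - ticket 3 (Export error): blocked_by=NULL -> NULL
  - ticket 4 (Missing icon): blocked_by=3 -> Export error
  - ticket 5 (Crash on save): blocked_by=4 -> Missing icon
  - ticket 6 (Broken link): blocked_by=5 -> Crash on save
  - ticket 7 (Wrong timezone): blocked_by=NULL -> NULL
  - ticket 8 (Null pointer): blocked_by=NULL -> NULL

SQL:
SELECT a.title, b.name AS agent, c.title AS blocked_by
FROM tickets a
LEFT JOIN agents b ON a.agent_id = b.id
LEFT JOIN tickets c ON a.blocked_by = c.id

Result:
title          | agent  | blocked_by   
---------------+--------+--------------
Race condition | Helen  | NULL         
Timeout error  | Xander | NULL         
Export error   | NULL   | NULL         
Missing icon   | Helen  | Export error 
Crash on save  | Xander | Missing icon 
Broken link    | George | Crash on save
Wrong timezone | Xander | NULL         
Null pointer   | Helen  | NULL         


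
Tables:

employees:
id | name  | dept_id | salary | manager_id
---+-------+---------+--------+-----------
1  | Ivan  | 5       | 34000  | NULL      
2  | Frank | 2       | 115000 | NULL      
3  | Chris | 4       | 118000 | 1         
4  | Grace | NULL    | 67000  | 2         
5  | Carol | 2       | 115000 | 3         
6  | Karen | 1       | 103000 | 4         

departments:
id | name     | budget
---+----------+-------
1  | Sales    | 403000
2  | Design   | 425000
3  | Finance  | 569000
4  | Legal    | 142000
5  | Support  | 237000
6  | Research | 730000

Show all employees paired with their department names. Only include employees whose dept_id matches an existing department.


INNER JOIN keeps only employees rows whose dept_id matches an id in departments. Walk through each employee:
  - employee 1 (Ivan): dept_id=5 -> matches Support
  - employee 2 (Frank): dept_id=2 -> matches Design
  - employee 3 (Chris): dept_id=4 -> matches Legal
  - employee 4 (Grace): dept_id=NULL, no match -> dropped
  - employee 5 (Carol): dept_id=2 -> matches Design
  - employee 6 (Karen): dept_id=1 -> matches Sales
So 1 of 6 rows is dropped.

SQL:
SELECT a.name, b.name AS department
FROM employees a
INNER JOIN departments b ON a.dept_id = b.id

Result:
name  | department
------+-----------
Ivan  | Support   
Frank | Design    
Chris | Legal     
Carol | Design    
Karen | Sales     


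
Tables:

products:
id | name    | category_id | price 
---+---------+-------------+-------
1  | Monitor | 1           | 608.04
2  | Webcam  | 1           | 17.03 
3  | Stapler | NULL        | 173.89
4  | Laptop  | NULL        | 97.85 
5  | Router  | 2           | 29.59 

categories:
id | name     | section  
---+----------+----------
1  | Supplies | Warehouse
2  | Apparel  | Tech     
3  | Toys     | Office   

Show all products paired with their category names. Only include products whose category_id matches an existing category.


INNER JOIN keeps only products rows whose category_id matches an id in categories. Walk through each product:
  - product 1 (Monitor): category_id=1 -> matches Supplies
  - product 2 (Webcam): category_id=1 -> matches Supplies
  - product 3 (Stapler): category_id=NULL, no match -> dropped
  - product 4 (Laptop): category_id=NULL, no match -> dropped
  - product 5 (Router): category_id=2 -> matches Apparel
So 2 of 5 rows are dropped.

SQL:
SELECT a.name, b.name AS category
FROM products a
INNER JOIN categories b ON a.category_id = b.id

Result:
name    | category
--------+---------
Monitor | Supplies
Webcam  | Supplies
Router  | Apparel 


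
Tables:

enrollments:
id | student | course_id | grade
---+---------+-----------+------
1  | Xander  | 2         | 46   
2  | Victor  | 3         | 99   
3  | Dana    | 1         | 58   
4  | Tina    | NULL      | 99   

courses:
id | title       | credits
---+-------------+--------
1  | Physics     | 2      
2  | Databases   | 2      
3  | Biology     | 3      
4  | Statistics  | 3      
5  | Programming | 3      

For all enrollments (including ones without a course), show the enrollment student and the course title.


LEFT JOIN keeps every row from enrollments (the left table); where course_id has no match in courses, the course columns become NULL. Walk through each enrollment:
  - enrollment 1 (Xander): course_id=2 -> matches Databases
  - enrollment 2 (Victor): course_id=3 -> matches Biology
  - enrollment 3 (Dana): course_id=1 -> matches Physics
  - enrollment 4 (Tina): course_id=NULL, no match -> kept with NULL
All 4 rows appear; 1 has NULL course.

SQL:
SELECT a.student, b.title AS course
FROM enrollments a
LEFT JOIN courses b ON a.course_id = b.id

Result:
student | course   
--------+----------
Xander  | Databases
Victor  | Biology  
Dana    | Physics  
Tina    | NULL     


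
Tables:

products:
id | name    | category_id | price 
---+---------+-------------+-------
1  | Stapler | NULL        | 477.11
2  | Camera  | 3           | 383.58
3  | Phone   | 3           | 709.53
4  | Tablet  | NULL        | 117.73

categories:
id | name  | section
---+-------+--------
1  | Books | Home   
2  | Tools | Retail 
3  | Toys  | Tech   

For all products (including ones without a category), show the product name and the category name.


LEFT JOIN keeps every row from products (the left table); where category_id has no match in categories, the category columns become NULL. Walk through each product:
  - product 1 (Stapler): category_id=NULL, no match -> kept with NULL
  - product 2 (Camera): category_id=3 -> matches Toys
  - product 3 (Phone): category_id=3 -> matches Toys
  - product 4 (Tablet): category_id=NULL, no match -> kept with NULL
All 4 rows appear; 2 have NULL category.

SQL:
SELECT a.name, b.name AS category
FROM products a
LEFT JOIN categories b ON a.category_id = b.id

Result:
name    | category
--------+---------
Stapler | NULL    
Camera  | Toys    
Phone   | Toys    
Tablet  | NULL    


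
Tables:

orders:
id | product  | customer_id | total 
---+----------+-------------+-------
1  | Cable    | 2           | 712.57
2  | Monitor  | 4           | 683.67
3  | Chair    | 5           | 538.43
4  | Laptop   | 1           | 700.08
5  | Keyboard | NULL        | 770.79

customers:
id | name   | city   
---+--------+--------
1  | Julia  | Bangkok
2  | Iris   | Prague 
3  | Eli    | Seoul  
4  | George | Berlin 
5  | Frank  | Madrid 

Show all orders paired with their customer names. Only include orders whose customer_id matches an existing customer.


INNER JOIN keeps only orders rows whose customer_id matches an id in customers. Walk through each order:
  - order 1 (Cable): customer_id=2 -> matches Iris
  - order 2 (Monitor): customer_id=4 -> matches George
  - order 3 (Chair): customer_id=5 -> matches Frank
  - order 4 (Laptop): customer_id=1 -> matches Julia
  - order 5 (Keyboard): customer_id=NULL, no match -> dropped
So 1 of 5 rows is dropped.

SQL:
SELECT a.product, b.name AS customer
FROM orders a
INNER JOIN customers b ON a.customer_id = b.id

Result:
product | customer
--------+---------
Cable   | Iris    
Monitor | George  
Chair   | Frank   
Laptop  | Julia   


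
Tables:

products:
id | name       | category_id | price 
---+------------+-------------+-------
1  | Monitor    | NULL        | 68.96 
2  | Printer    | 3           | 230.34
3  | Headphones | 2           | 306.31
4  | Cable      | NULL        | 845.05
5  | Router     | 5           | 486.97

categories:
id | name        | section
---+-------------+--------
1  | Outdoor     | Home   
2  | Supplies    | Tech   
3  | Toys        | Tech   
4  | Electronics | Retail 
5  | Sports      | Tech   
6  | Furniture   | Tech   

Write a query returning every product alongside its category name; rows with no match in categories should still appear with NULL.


LEFT JOIN keeps every row from products (the left table); where category_id has no match in categories, the category columns become NULL. Walk through each product:
  - product 1 (Monitor): category_id=NULL, no match -> kept with NULL
  - product 2 (Printer): category_id=3 -> matches Toys
  - product 3 (Headphones): category_id=2 -> matches Supplies
  - product 4 (Cable): category_id=NULL, no match -> kept with NULL
  - product 5 (Router): category_id=5 -> matches Sports
All 5 rows appear; 2 have NULL category.

SQL:
SELECT a.name, b.name AS category
FROM products a
LEFT JOIN categories b ON a.category_id = b.id

Result:
name       | category
-----------+---------
Monitor    | NULL    
Printer    | Toys    
Headphones | Supplies
Cable      | NULL    
Router     | Sports  


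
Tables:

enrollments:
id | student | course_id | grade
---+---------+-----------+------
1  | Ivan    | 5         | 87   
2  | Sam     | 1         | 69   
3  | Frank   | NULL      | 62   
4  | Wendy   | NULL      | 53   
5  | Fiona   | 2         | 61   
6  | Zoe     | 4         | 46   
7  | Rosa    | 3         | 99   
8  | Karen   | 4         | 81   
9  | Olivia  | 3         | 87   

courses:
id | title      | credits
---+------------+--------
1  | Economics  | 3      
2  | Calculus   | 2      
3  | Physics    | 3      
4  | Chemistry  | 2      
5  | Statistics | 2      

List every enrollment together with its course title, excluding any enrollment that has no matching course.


INNER JOIN keeps only enrollments rows whose course_id matches an id in courses. Walk through each enrollment:
  - enrollment 1 (Ivan): course_id=5 -> matches Statistics
  - enrollment 2 (Sam): course_id=1 -> matches Economics
  - enrollment 3 (Frank): course_id=NULL, no match -> dropped
  - enrollment 4 (Wendy): course_id=NULL, no match -> dropped
  - enrollment 5 (Fiona): course_id=2 -> matches Calculus
  - enrollment 6 (Zoe): course_id=4 -> matches Chemistry
  - enrollment 7 (Rosa): course_id=3 -> matches Physics
  - enrollment 8 (Karen): course_id=4 -> matches Chemistry
  - enrollment 9 (Olivia): course_id=3 -> matches Physics
So 2 of 9 rows are dropped.

SQL:
SELECT a.student, b.title AS course
FROM enrollments a
INNER JOIN courses b ON a.course_id = b.id

Result:
student | course    
--------+-----------
Ivan    | Statistics
Sam     | Economics 
Fiona   | Calculus  
Zoe     | Chemistry 
Rosa    | Physics   
Karen   | Chemistry 
Olivia  | Physics   


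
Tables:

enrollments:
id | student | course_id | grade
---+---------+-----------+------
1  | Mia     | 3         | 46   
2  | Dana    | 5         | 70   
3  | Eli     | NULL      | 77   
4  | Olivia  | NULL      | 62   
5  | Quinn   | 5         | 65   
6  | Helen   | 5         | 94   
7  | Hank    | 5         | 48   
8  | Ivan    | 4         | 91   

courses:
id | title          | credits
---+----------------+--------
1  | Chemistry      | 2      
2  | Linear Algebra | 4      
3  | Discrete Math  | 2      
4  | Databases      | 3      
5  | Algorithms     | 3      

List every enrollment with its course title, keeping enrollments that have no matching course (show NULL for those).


LEFT JOIN keeps every row from enrollments (the left table); where course_id has no match in courses, the course columns become NULL. Walk through each enrollment:
  - enrollment 1 (Mia): course_id=3 -> matches Discrete Math
  - enrollment 2 (Dana): course_id=5 -> matches Algorithms
  - enrollment 3 (Eli): course_id=NULL, no match -> kept with NULL
  - enrollment 4 (Olivia): course_id=NULL, no match -> kept with NULL
  - enrollment 5 (Quinn): course_id=5 -> matches Algorithms
  - enrollment 6 (Helen): course_id=5 -> matches Algorithms
  - enrollment 7 (Hank): course_id=5 -> matches Algorithms
  - enrollment 8 (Ivan): course_id=4 -> matches Databases
All 8 rows appear; 2 have NULL course.

SQL:
SELECT a.student, b.title AS course
FROM enrollments a
LEFT JOIN courses b ON a.course_id = b.id

Result:
student | course       
--------+--------------
Mia     | Discrete Math
Dana    | Algorithms   
Eli     | NULL         
Olivia  | NULL         
Quinn   | Algorithms   
Helen   | Algorithms   
Hank    | Algorithms   
Ivan    | Databases    


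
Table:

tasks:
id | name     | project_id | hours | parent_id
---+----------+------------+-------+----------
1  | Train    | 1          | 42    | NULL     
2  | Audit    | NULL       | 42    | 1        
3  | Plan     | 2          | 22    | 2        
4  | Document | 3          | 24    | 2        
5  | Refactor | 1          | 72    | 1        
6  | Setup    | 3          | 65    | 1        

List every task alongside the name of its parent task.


This is a self-join: tasks is joined to a second copy of itself, matching each row's parent_id to another row's id. Use LEFT JOIN so rows with parent_id=NULL are kept.
  - task 1 (Train): parent_id=NULL -> NULL
  - task 2 (Audit): parent_id=1 -> Train
  - task 3 (Plan): parent_id=2 -> Audit
  - task 4 (Document): parent_id=2 -> Audit
  - task 5 (Refactor): parent_id=1 -> Train
  - task 6 (Setup): parent_id=1 -> Train

SQL:
SELECT a.name AS item, b.name AS parent
FROM tasks a
LEFT JOIN tasks b ON a.parent_id = b.id

Result:
item     | parent
---------+-------
Train    | NULL  
Audit    | Train 
Plan     | Audit 
Document | Audit 
Refactor | Train 
Setup    | Train 


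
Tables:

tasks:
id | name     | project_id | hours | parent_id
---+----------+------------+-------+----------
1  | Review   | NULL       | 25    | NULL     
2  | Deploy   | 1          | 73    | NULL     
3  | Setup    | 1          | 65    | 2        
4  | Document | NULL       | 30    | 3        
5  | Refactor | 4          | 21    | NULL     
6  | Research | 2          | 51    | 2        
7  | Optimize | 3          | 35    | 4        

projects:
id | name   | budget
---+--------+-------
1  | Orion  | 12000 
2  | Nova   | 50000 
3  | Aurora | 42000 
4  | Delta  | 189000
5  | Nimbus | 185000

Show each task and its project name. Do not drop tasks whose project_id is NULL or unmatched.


LEFT JOIN keeps every row from tasks (the left table); where project_id has no match in projects, the project columns become NULL. Walk through each task:
  - task 1 (Review): project_id=NULL, no match -> kept with NULL
  - task 2 (Deploy): project_id=1 -> matches Orion
  - task 3 (Setup): project_id=1 -> matches Orion
  - task 4 (Document): project_id=NULL, no match -> kept with NULL
  - task 5 (Refactor): project_id=4 -> matches Delta
  - task 6 (Research): project_id=2 -> matches Nova
  - task 7 (Optimize): project_id=3 -> matches Aurora
All 7 rows appear; 2 have NULL project.

SQL:
SELECT a.name, b.name AS project
FROM tasks a
LEFT JOIN projects b ON a.project_id = b.id

Result:
name     | project
---------+--------
Review   | NULL   
Deploy   | Orion  
Setup    | Orion  
Document | NULL   
Refactor | Delta  
Research | Nova   
Optimize | Aurora 


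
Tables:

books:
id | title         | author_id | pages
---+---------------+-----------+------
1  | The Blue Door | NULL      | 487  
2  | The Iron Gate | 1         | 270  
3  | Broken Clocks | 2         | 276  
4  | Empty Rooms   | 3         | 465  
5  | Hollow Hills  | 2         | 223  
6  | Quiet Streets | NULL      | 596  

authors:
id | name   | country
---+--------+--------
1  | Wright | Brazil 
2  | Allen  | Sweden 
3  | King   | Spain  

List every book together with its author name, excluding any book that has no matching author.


INNER JOIN keeps only books rows whose author_id matches an id in authors. Walk through each book:
  - book 1 (The Blue Door): author_id=NULL, no match -> dropped
  - book 2 (The Iron Gate): author_id=1 -> matches Wright
  - book 3 (Broken Clocks): author_id=2 -> matches Allen
  - book 4 (Empty Rooms): author_id=3 -> matches King
  - book 5 (Hollow Hills): author_id=2 -> matches Allen
  - book 6 (Quiet Streets): author_id=NULL, no match -> dropped
So 2 of 6 rows are dropped.

SQL:
SELECT a.title, b.name AS author
FROM books a
INNER JOIN authors b ON a.author_id = b.id

Result:
title         | author
--------------+-------
The Iron Gate | Wright
Broken Clocks | Allen 
Empty Rooms   | King  
Hollow Hills  | Allen 


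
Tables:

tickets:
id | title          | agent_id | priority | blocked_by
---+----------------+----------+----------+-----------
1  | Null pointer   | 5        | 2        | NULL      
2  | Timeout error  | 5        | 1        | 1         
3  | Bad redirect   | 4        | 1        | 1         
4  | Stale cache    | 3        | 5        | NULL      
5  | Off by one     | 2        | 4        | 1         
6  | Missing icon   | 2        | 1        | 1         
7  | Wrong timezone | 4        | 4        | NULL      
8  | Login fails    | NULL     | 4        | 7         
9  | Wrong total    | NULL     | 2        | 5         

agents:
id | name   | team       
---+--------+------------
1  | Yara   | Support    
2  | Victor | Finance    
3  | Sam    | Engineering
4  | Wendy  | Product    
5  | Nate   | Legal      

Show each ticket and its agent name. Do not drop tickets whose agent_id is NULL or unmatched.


LEFT JOIN keeps every row from tickets (the left table); where agent_id has no match in agents, the agent columns become NULL. Walk through each ticket:
  - ticket 1 (Null pointer): agent_id=5 -> matches Nate
  - ticket 2 (Timeout error): agent_id=5 -> matches Nate
  - ticket 3 (Bad redirect): agent_id=4 -> matches Wendy
  - ticket 4 (Stale cache): agent_id=3 -> matches Sam
  - ticket 5 (Off by one): agent_id=2 -> matches Victor
  - ticket 6 (Missing icon): agent_id=2 -> matches Victor
  - ticket 7 (Wrong timezone): agent_id=4 -> matches Wendy
  - ticket 8 (Login fails): agent_id=NULL, no match -> kept with NULL
  - ticket 9 (Wrong total): agent_id=NULL, no match -> kept with NULL
All 9 rows appear; 2 have NULL agent.

SQL:
SELECT a.title, b.name AS agent
FROM tickets a
LEFT JOIN agents b ON a.agent_id = b.id

Result:
title          | agent 
---------------+-------
Null pointer   | Nate  
Timeout error  | Nate  
Bad redirect   | Wendy 
Stale cache    | Sam   
Off by one     | Victor
Missing icon   | Victor
Wrong timezone | Wendy 
Login fails    | NULL  
Wrong total    | NULL  


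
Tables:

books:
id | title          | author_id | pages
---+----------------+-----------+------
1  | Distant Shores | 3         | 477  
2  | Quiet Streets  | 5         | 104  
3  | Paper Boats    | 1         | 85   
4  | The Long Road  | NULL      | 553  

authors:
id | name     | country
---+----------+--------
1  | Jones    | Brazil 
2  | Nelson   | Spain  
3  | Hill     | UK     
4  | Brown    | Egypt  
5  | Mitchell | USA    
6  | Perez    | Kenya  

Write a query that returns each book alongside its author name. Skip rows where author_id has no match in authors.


INNER JOIN keeps only books rows whose author_id matches an id in authors. Walk through each book:
  - book 1 (Distant Shores): author_id=3 -> matches Hill
  - book 2 (Quiet Streets): author_id=5 -> matches Mitchell
  - book 3 (Paper Boats): author_id=1 -> matches Jones
  - book 4 (The Long Road): author_id=NULL, no match -> dropped
So 1 of 4 rows is dropped.

SQL:
SELECT a.title, b.name AS author
FROM books a
INNER JOIN authors b ON a.author_id = b.id

Result:
title          | author  
---------------+---------
Distant Shores | Hill    
Quiet Streets  | Mitchell
Paper Boats    | Jones   


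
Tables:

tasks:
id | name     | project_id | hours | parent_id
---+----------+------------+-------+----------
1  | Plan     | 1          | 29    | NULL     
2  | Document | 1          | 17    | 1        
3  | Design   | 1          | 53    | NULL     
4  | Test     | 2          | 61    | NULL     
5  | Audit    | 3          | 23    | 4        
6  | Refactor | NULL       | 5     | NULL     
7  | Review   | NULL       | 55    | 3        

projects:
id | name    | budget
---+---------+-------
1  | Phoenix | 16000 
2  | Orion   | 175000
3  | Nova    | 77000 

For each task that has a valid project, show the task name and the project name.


INNER JOIN keeps only tasks rows whose project_id matches an id in projects. Walk through each task:
  - task 1 (Plan): project_id=1 -> matches Phoenix
  - task 2 (Document): project_id=1 -> matches Phoenix
  - task 3 (Design): project_id=1 -> matches Phoenix
  - task 4 (Test): project_id=2 -> matches Orion
  - task 5 (Audit): project_id=3 -> matches Nova
  - task 6 (Refactor): project_id=NULL, no match -> dropped
  - task 7 (Review): project_id=NULL, no match -> dropped
So 2 of 7 rows are dropped.

SQL:
SELECT a.name, b.name AS project
FROM tasks a
INNER JOIN projects b ON a.project_id = b.id

Result:
name     | project
---------+--------
Plan     | Phoenix
Document | Phoenix
Design   | Phoenix
Test     | Orion  
Audit    | Nova   


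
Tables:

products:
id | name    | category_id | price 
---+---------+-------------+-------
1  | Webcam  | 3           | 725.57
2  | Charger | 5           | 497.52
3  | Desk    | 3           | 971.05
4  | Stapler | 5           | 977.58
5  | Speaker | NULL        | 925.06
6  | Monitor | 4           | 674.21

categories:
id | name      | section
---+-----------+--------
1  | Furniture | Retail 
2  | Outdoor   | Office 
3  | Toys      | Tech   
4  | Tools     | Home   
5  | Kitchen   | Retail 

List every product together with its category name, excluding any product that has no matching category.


INNER JOIN keeps only products rows whose category_id matches an id in categories. Walk through each product:
  - product 1 (Webcam): category_id=3 -> matches Toys
  - product 2 (Charger): category_id=5 -> matches Kitchen
  - product 3 (Desk): category_id=3 -> matches Toys
  - product 4 (Stapler): category_id=5 -> matches Kitchen
  - product 5 (Speaker): category_id=NULL, no match -> dropped
  - product 6 (Monitor): category_id=4 -> matches Tools
So 1 of 6 rows is dropped.

SQL:
SELECT a.name, b.name AS category
FROM products a
INNER JOIN categories b ON a.category_id = b.id

Result:
name    | category
--------+---------
Webcam  | Toys    
Charger | Kitchen 
Desk    | Toys    
Stapler | Kitchen 
Monitor | Tools   


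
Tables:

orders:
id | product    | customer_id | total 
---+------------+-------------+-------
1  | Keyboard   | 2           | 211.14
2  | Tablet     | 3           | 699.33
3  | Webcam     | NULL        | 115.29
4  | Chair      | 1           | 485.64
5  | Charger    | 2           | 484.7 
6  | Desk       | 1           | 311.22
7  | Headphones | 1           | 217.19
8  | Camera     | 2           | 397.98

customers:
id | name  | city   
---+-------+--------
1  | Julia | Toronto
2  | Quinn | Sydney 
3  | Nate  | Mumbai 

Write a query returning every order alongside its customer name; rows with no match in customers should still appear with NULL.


LEFT JOIN keeps every row from orders (the left table); where customer_id has no match in customers, the customer columns become NULL. Walk through each order:
  - order 1 (Keyboard): customer_id=2 -> matches Quinn
  - order 2 (Tablet): customer_id=3 -> matches Nate
  - order 3 (Webcam): customer_id=NULL, no match -> kept with NULL
  - order 4 (Chair): customer_id=1 -> matches Julia
  - order 5 (Charger): customer_id=2 -> matches Quinn
  - order 6 (Desk): customer_id=1 -> matches Julia
  - order 7 (Headphones): customer_id=1 -> matches Julia
  - order 8 (Camera): customer_id=2 -> matches Quinn
All 8 rows appear; 1 has NULL customer.

SQL:
SELECT a.product, b.name AS customer
FROM orders a
LEFT JOIN customers b ON a.customer_id = b.id

Result:
product    | customer
-----------+---------
Keyboard   | Quinn   
Tablet     | Nate    
Webcam     | NULL    
Chair      | Julia   
Charger    | Quinn   
Desk       | Julia   
Headphones | Julia   
Camera     | Quinn   


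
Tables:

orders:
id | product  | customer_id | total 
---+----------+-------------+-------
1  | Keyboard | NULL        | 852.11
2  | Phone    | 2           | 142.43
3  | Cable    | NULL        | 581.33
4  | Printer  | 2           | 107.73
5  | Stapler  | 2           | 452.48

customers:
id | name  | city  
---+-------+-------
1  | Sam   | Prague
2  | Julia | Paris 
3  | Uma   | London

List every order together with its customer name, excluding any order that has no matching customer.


INNER JOIN keeps only orders rows whose customer_id matches an id in customers. Walk through each order:
  - order 1 (Keyboard): customer_id=NULL, no match -> dropped
  - order 2 (Phone): customer_id=2 -> matches Julia
  - order 3 (Cable): customer_id=NULL, no match -> dropped
  - order 4 (Printer): customer_id=2 -> matches Julia
  - order 5 (Stapler): customer_id=2 -> matches Julia
So 2 of 5 rows are dropped.

SQL:
SELECT a.product, b.name AS customer
FROM orders a
INNER JOIN customers b ON a.customer_id = b.id

Result:
product | customer
--------+---------
Phone   | Julia   
Printer | Julia   
Stapler | Julia   


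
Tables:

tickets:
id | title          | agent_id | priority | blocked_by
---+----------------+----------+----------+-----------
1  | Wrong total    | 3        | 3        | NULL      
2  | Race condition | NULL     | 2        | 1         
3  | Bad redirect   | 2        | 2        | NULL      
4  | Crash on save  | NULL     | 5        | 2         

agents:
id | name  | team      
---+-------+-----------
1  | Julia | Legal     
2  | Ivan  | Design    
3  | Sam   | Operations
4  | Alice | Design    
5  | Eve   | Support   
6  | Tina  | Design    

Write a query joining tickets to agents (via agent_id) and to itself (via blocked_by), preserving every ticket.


Two LEFT JOINs from the same base table tickets: one to agents via agent_id, one to tickets itself via blocked_by. Both are LEFT so every ticket is preserved.
Match against agents:
  - ticket 1 (Wrong total): agent_id=3 -> matches Sam
  - ticket 2 (Race condition): agent_id=NULL, no match -> kept with NULL
  - ticket 3 (Bad redirect): agent_id=2 -> matches Ivan
  - ticket 4 (Crash on save): agent_id=NULL, no match -> kept with NULL
Match against tickets (self):
  - ticket 1 (Wrong total): blocked_by=NULL -> NULL
  - ticket 2 (Race condition): blocked_by=1 -> Wrong total
  - ticket 3 (Bad redirect): blocked_by=NULL -> NULL
  - ticket 4 (Crash on save): blocked_by=2 -> Race condition

SQL:
SELECT a.title, b.name AS agent, c.title AS blocked_by
FROM tickets a
LEFT JOIN agents b ON a.agent_id = b.id
LEFT JOIN tickets c ON a.blocked_by = c.id

Result:
title          | agent | blocked_by    
---------------+-------+---------------
Wrong total    | Sam   | NULL          
Race condition | NULL  | Wrong total   
Bad redirect   | Ivan  | NULL          
Crash on save  | NULL  | Race condition


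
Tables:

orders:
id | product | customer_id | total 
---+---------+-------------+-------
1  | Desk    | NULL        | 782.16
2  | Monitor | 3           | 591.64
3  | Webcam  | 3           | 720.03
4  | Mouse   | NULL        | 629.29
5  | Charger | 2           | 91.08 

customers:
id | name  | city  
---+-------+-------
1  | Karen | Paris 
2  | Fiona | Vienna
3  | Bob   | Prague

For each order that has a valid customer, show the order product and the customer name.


INNER JOIN keeps only orders rows whose customer_id matches an id in customers. Walk through each order:
  - order 1 (Desk): customer_id=NULL, no match -> dropped
  - order 2 (Monitor): customer_id=3 -> matches Bob
  - order 3 (Webcam): customer_id=3 -> matches Bob
  - order 4 (Mouse): customer_id=NULL, no match -> dropped
  - order 5 (Charger): customer_id=2 -> matches Fiona
So 2 of 5 rows are dropped.

SQL:
SELECT a.product, b.name AS customer
FROM orders a
INNER JOIN customers b ON a.customer_id = b.id

Result:
product | customer
--------+---------
Monitor | Bob     
Webcam  | Bob     
Charger | Fiona   


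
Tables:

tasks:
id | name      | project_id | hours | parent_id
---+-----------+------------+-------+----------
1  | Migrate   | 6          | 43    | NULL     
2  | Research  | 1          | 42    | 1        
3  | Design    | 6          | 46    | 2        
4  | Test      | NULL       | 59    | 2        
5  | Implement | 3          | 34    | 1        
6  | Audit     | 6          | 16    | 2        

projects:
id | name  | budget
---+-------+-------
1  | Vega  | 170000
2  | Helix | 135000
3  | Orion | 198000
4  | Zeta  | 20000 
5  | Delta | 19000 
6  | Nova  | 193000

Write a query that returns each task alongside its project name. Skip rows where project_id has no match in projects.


INNER JOIN keeps only tasks rows whose project_id matches an id in projects. Walk through each task:
  - task 1 (Migrate): project_id=6 -> matches Nova
  - task 2 (Research): project_id=1 -> matches Vega
  - task 3 (Design): project_id=6 -> matches Nova
  - task 4 (Test): project_id=NULL, no match -> dropped
  - task 5 (Implement): project_id=3 -> matches Orion
  - task 6 (Audit): project_id=6 -> matches Nova
So 1 of 6 rows is dropped.

SQL:
SELECT a.name, b.name AS project
FROM tasks a
INNER JOIN projects b ON a.project_id = b.id

Result:
name      | project
----------+--------
Migrate   | Nova   
Research  | Vega   
Design    | Nova   
Implement | Orion  
Audit     | Nova   


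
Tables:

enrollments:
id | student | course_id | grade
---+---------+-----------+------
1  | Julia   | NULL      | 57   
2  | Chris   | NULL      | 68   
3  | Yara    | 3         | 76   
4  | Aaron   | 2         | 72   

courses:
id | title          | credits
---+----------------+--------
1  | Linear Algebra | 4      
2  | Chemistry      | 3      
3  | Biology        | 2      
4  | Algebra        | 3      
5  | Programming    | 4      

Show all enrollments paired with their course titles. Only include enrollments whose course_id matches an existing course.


INNER JOIN keeps only enrollments rows whose course_id matches an id in courses. Walk through each enrollment:
  - enrollment 1 (Julia): course_id=NULL, no match -> dropped
  - enrollment 2 (Chris): course_id=NULL, no match -> dropped
  - enrollment 3 (Yara): course_id=3 -> matches Biology
  - enrollment 4 (Aaron): course_id=2 -> matches Chemistry
So 2 of 4 rows are dropped.

SQL:
SELECT a.student, b.title AS course
FROM enrollments a
INNER JOIN courses b ON a.course_id = b.id

Result:
student | course   
--------+----------
Yara    | Biology  
Aaron   | Chemistry


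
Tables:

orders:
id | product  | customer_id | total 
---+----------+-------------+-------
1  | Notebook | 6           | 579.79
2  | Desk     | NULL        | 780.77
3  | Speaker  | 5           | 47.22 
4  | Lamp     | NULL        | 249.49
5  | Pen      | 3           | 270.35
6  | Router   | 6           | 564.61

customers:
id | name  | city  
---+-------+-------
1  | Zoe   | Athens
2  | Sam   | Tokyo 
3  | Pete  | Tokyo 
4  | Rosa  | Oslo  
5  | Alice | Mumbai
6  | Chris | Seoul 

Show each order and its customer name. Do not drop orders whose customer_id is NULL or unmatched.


LEFT JOIN keeps every row from orders (the left table); where customer_id has no match in customers, the customer columns become NULL. Walk through each order:
  - order 1 (Notebook): customer_id=6 -> matches Chris
  - order 2 (Desk): customer_id=NULL, no match -> kept with NULL
  - order 3 (Speaker): customer_id=5 -> matches Alice
  - order 4 (Lamp): customer_id=NULL, no match -> kept with NULL
  - order 5 (Pen): customer_id=3 -> matches Pete
  - order 6 (Router): customer_id=6 -> matches Chris
All 6 rows appear; 2 have NULL customer.

SQL:
SELECT a.product, b.name AS customer
FROM orders a
LEFT JOIN customers b ON a.customer_id = b.id

Result:
product  | customer
---------+---------
Notebook | Chris   
Desk     | NULL    
Speaker  | Alice   
Lamp     | NULL    
Pen      | Pete    
Router   | Chris   


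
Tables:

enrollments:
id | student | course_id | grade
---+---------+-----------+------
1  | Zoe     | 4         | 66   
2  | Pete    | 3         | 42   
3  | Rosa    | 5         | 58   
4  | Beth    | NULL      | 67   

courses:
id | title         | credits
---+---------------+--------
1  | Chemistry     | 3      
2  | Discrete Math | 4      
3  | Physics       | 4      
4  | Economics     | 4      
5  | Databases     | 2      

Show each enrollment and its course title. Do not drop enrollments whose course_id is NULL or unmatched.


LEFT JOIN keeps every row from enrollments (the left table); where course_id has no match in courses, the course columns become NULL. Walk through each enrollment:
  - enrollment 1 (Zoe): course_id=4 -> matches Economics
  - enrollment 2 (Pete): course_id=3 -> matches Physics
  - enrollment 3 (Rosa): course_id=5 -> matches Databases
  - enrollment 4 (Beth): course_id=NULL, no match -> kept with NULL
All 4 rows appear; 1 has NULL course.

SQL:
SELECT a.student, b.title AS course
FROM enrollments a
LEFT JOIN courses b ON a.course_id = b.id

Result:
student | course   
--------+----------
Zoe     | Economics
Pete    | Physics  
Rosa    | Databases
Beth    | NULL     


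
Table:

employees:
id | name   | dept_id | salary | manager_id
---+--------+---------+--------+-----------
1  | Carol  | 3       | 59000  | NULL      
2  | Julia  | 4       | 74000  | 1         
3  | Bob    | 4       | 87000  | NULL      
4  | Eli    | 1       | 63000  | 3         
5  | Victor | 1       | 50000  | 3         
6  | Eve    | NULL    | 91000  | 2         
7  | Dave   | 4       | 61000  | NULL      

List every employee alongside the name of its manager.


This is a self-join: employees is joined to a second copy of itself, matching each row's manager_id to another row's id. Use LEFT JOIN so rows with manager_id=NULL are kept.
  - employee 1 (Carol): manager_id=NULL -> NULL
  - employee 2 (Julia): manager_id=1 -> Carol
  - employee 3 (Bob): manager_id=NULL -> NULL
  - employee 4 (Eli): manager_id=3 -> Bob
  - employee 5 (Victor): manager_id=3 -> Bob
  - employee 6 (Eve): manager_id=2 -> Julia
  - employee 7 (Dave): manager_id=NULL -> NULL

SQL:
SELECT a.name AS item, b.name AS manager
FROM employees a
LEFT JOIN employees b ON a.manager_id = b.id

Result:
item   | manager
-------+--------
Carol  | NULL   
Julia  | Carol  
Bob    | NULL   
Eli    | Bob    
Victor | Bob    
Eve    | Julia  
Dave   | NULL   


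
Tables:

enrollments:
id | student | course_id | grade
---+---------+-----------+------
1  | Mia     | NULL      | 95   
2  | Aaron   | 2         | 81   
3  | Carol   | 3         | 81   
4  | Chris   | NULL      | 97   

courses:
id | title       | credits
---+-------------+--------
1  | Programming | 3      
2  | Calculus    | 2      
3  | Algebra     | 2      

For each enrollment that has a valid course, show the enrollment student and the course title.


INNER JOIN keeps only enrollments rows whose course_id matches an id in courses. Walk through each enrollment:
  - enrollment 1 (Mia): course_id=NULL, no match -> dropped
  - enrollment 2 (Aaron): course_id=2 -> matches Calculus
  - enrollment 3 (Carol): course_id=3 -> matches Algebra
  - enrollment 4 (Chris): course_id=NULL, no match -> dropped
So 2 of 4 rows are dropped.

SQL:
SELECT a.student, b.title AS course
FROM enrollments a
INNER JOIN courses b ON a.course_id = b.id

Result:
student | course  
--------+---------
Aaron   | Calculus
Carol   | Algebra 
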